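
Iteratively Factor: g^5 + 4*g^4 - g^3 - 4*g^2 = (g)*(g^4 + 4*g^3 - g^2 - 4*g) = g^2*(g^3 + 4*g^2 - g - 4) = g^2*(g + 4)*(g^2 - 1) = g^2*(g + 1)*(g + 4)*(g - 1)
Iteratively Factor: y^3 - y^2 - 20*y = (y)*(y^2 - y - 20) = y*(y + 4)*(y - 5)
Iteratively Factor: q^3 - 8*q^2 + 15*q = (q - 3)*(q^2 - 5*q) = (q - 5)*(q - 3)*(q)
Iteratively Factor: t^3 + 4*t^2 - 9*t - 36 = (t - 3)*(t^2 + 7*t + 12) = (t - 3)*(t + 3)*(t + 4)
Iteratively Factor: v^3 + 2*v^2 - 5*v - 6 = (v + 1)*(v^2 + v - 6) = (v - 2)*(v + 1)*(v + 3)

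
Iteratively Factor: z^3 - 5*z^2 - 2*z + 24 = (z - 3)*(z^2 - 2*z - 8) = (z - 4)*(z - 3)*(z + 2)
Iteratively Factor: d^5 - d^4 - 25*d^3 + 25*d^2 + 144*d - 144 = (d - 4)*(d^4 + 3*d^3 - 13*d^2 - 27*d + 36) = (d - 4)*(d + 4)*(d^3 - d^2 - 9*d + 9) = (d - 4)*(d - 1)*(d + 4)*(d^2 - 9) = (d - 4)*(d - 1)*(d + 3)*(d + 4)*(d - 3)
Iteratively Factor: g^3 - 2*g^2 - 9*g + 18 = (g - 2)*(g^2 - 9) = (g - 2)*(g + 3)*(g - 3)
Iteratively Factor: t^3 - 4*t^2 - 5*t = (t + 1)*(t^2 - 5*t) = t*(t + 1)*(t - 5)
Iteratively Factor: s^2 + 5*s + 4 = (s + 1)*(s + 4)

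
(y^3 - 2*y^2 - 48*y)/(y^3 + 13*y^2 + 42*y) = (y - 8)/(y + 7)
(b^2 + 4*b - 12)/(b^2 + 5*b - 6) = (b - 2)/(b - 1)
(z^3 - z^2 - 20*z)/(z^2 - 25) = z*(z + 4)/(z + 5)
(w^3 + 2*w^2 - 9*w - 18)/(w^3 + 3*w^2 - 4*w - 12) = (w - 3)/(w - 2)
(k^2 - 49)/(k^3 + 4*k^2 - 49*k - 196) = 1/(k + 4)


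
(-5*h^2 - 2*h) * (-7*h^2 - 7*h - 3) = 35*h^4 + 49*h^3 + 29*h^2 + 6*h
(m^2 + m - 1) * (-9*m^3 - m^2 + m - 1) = -9*m^5 - 10*m^4 + 9*m^3 + m^2 - 2*m + 1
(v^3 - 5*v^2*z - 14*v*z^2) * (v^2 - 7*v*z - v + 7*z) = v^5 - 12*v^4*z - v^4 + 21*v^3*z^2 + 12*v^3*z + 98*v^2*z^3 - 21*v^2*z^2 - 98*v*z^3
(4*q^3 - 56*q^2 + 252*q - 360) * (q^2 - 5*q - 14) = 4*q^5 - 76*q^4 + 476*q^3 - 836*q^2 - 1728*q + 5040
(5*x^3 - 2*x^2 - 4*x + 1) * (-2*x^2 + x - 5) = -10*x^5 + 9*x^4 - 19*x^3 + 4*x^2 + 21*x - 5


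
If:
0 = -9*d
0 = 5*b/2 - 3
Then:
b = 6/5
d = 0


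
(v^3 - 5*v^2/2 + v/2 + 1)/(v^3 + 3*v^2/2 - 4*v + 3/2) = (2*v^2 - 3*v - 2)/(2*v^2 + 5*v - 3)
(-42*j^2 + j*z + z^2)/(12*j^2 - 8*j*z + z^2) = (7*j + z)/(-2*j + z)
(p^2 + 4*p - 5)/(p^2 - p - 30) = (p - 1)/(p - 6)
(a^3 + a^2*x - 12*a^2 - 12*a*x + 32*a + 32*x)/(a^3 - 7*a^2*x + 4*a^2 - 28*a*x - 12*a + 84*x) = (a^3 + a^2*x - 12*a^2 - 12*a*x + 32*a + 32*x)/(a^3 - 7*a^2*x + 4*a^2 - 28*a*x - 12*a + 84*x)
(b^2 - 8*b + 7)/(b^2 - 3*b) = (b^2 - 8*b + 7)/(b*(b - 3))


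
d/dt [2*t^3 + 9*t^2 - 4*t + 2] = 6*t^2 + 18*t - 4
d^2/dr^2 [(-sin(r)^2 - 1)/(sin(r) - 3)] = (sin(r)^4 - 9*sin(r)^3 + 37*sin(r)^2 + 3*sin(r) - 20)/(sin(r) - 3)^3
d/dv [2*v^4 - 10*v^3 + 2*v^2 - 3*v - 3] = 8*v^3 - 30*v^2 + 4*v - 3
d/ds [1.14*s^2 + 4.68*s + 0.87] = 2.28*s + 4.68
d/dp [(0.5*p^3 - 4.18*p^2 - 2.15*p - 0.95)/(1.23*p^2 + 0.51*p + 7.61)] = (0.615*p^4 + 0.51*p^3 + 11.9277*p^2 - 61.2826*p - 15.877)/(1.5129*p^4 + 1.2546*p^3 + 18.9807*p^2 + 7.7622*p + 57.9121)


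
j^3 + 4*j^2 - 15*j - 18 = (j - 3)*(j + 1)*(j + 6)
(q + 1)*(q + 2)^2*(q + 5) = q^4 + 10*q^3 + 33*q^2 + 44*q + 20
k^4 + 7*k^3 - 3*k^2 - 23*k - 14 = (k - 2)*(k + 1)^2*(k + 7)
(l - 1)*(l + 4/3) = l^2 + l/3 - 4/3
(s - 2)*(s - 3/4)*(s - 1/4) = s^3 - 3*s^2 + 35*s/16 - 3/8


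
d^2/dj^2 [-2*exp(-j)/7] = -2*exp(-j)/7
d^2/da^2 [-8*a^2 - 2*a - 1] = -16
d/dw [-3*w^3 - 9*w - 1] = -9*w^2 - 9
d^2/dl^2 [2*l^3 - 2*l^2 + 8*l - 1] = 12*l - 4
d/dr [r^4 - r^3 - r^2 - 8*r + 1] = 4*r^3 - 3*r^2 - 2*r - 8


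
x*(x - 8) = x^2 - 8*x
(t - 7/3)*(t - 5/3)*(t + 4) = t^3 - 109*t/9 + 140/9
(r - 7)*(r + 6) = r^2 - r - 42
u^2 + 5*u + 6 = (u + 2)*(u + 3)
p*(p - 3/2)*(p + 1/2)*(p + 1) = p^4 - 7*p^2/4 - 3*p/4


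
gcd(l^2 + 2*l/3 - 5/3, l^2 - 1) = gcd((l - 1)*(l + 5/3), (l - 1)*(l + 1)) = l - 1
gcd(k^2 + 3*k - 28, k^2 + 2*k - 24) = k - 4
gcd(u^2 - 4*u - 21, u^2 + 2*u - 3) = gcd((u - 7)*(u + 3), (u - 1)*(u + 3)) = u + 3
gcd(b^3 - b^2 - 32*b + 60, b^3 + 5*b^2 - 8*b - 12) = b^2 + 4*b - 12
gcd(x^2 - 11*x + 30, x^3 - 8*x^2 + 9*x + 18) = x - 6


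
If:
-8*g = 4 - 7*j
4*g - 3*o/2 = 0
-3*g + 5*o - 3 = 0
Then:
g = 9/31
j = 28/31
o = 24/31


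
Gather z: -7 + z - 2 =z - 9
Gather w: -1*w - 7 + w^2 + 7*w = w^2 + 6*w - 7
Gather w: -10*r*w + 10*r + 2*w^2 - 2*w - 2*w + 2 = 10*r + 2*w^2 + w*(-10*r - 4) + 2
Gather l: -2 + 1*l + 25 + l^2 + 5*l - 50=l^2 + 6*l - 27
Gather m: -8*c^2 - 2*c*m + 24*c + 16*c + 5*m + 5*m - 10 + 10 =-8*c^2 + 40*c + m*(10 - 2*c)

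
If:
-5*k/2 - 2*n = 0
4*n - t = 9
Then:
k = -t/5 - 9/5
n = t/4 + 9/4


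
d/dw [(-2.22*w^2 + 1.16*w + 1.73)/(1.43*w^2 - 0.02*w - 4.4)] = (-1.6144*w^2 + 14.5882*w - 5.0694)/(2.0449*w^4 - 0.0572*w^3 - 12.5836*w^2 + 0.176*w + 19.36)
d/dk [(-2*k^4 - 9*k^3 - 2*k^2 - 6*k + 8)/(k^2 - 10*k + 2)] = (-4*k^5 + 51*k^4 + 164*k^3 - 28*k^2 - 24*k + 68)/(k^4 - 20*k^3 + 104*k^2 - 40*k + 4)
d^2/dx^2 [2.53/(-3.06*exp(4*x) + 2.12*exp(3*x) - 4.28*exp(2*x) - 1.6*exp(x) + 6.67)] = (-2.53*(12.24*exp(3*x) - 6.36*exp(2*x) + 8.56*exp(x) + 1.6)*(24.48*exp(3*x) - 12.72*exp(2*x) + 17.12*exp(x) + 3.2)*exp(x) + (123.8688*exp(3*x) - 48.2724*exp(2*x) + 43.3136*exp(x) + 4.048)*(3.06*exp(4*x) - 2.12*exp(3*x) + 4.28*exp(2*x) + 1.6*exp(x) - 6.67))*exp(x)/(3.06*exp(4*x) - 2.12*exp(3*x) + 4.28*exp(2*x) + 1.6*exp(x) - 6.67)^3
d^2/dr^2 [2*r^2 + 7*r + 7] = 4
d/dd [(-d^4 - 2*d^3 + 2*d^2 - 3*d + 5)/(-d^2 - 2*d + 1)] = (2*d^5 + 8*d^4 + 4*d^3 - 13*d^2 + 14*d + 7)/(d^4 + 4*d^3 + 2*d^2 - 4*d + 1)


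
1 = 1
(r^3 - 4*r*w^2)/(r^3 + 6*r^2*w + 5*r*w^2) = (r^2 - 4*w^2)/(r^2 + 6*r*w + 5*w^2)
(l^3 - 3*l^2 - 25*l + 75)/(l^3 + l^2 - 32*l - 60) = (l^2 - 8*l + 15)/(l^2 - 4*l - 12)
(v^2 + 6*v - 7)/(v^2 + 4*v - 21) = (v - 1)/(v - 3)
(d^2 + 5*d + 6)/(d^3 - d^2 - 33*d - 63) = (d + 2)/(d^2 - 4*d - 21)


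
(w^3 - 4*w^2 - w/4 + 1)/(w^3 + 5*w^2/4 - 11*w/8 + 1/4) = 2*(2*w^2 - 7*w - 4)/(4*w^2 + 7*w - 2)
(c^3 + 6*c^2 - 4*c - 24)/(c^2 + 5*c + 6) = (c^2 + 4*c - 12)/(c + 3)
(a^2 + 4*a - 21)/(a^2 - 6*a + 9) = (a + 7)/(a - 3)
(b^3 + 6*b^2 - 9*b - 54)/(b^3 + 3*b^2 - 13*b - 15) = (b^2 + 9*b + 18)/(b^2 + 6*b + 5)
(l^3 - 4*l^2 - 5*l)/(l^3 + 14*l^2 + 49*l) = (l^2 - 4*l - 5)/(l^2 + 14*l + 49)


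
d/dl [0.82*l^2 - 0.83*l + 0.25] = 1.64*l - 0.83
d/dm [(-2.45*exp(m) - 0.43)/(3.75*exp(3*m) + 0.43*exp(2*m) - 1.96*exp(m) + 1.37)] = (18.375*exp(3*m) + 5.891*exp(2*m) + 0.3698*exp(m) - 4.1993)*exp(m)/(14.0625*exp(6*m) + 3.225*exp(5*m) - 14.5151*exp(4*m) + 8.5894*exp(3*m) + 5.0198*exp(2*m) - 5.3704*exp(m) + 1.8769)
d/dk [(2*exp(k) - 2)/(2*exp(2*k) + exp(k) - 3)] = -4*exp(k)/(4*exp(2*k) + 12*exp(k) + 9)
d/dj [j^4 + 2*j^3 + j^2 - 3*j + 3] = 4*j^3 + 6*j^2 + 2*j - 3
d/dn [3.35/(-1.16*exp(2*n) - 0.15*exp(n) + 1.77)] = (7.772*exp(n) + 0.5025)*exp(n)/(1.16*exp(2*n) + 0.15*exp(n) - 1.77)^2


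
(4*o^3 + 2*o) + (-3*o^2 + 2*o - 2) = 4*o^3 - 3*o^2 + 4*o - 2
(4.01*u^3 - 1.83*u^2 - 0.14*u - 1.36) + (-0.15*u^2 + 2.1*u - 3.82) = 4.01*u^3 - 1.98*u^2 + 1.96*u - 5.18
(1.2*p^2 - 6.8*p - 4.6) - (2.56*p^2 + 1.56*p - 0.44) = -1.36*p^2 - 8.36*p - 4.16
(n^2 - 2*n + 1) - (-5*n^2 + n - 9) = 6*n^2 - 3*n + 10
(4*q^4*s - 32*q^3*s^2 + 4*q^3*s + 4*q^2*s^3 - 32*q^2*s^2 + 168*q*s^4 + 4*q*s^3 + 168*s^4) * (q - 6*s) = 4*q^5*s - 56*q^4*s^2 + 4*q^4*s + 196*q^3*s^3 - 56*q^3*s^2 + 144*q^2*s^4 + 196*q^2*s^3 - 1008*q*s^5 + 144*q*s^4 - 1008*s^5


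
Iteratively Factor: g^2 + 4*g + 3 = (g + 1)*(g + 3)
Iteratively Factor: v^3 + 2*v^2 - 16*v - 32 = (v + 2)*(v^2 - 16) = (v - 4)*(v + 2)*(v + 4)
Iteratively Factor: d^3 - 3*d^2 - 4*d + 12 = (d + 2)*(d^2 - 5*d + 6) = (d - 2)*(d + 2)*(d - 3)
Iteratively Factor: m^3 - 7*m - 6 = (m + 2)*(m^2 - 2*m - 3) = (m - 3)*(m + 2)*(m + 1)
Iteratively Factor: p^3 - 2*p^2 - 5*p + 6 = (p - 1)*(p^2 - p - 6) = (p - 3)*(p - 1)*(p + 2)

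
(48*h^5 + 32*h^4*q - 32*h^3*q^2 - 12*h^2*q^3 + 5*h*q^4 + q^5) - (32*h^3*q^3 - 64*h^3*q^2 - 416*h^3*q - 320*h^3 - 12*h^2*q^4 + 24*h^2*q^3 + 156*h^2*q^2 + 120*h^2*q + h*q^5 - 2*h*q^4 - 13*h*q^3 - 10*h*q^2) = 48*h^5 + 32*h^4*q - 32*h^3*q^3 + 32*h^3*q^2 + 416*h^3*q + 320*h^3 + 12*h^2*q^4 - 36*h^2*q^3 - 156*h^2*q^2 - 120*h^2*q - h*q^5 + 7*h*q^4 + 13*h*q^3 + 10*h*q^2 + q^5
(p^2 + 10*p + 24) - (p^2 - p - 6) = 11*p + 30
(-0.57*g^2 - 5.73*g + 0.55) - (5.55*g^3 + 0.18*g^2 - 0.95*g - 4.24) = -5.55*g^3 - 0.75*g^2 - 4.78*g + 4.79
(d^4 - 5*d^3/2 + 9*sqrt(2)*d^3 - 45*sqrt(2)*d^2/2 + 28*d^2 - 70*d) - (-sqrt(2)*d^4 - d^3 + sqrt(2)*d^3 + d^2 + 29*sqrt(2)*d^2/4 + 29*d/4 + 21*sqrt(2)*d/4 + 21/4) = d^4 + sqrt(2)*d^4 - 3*d^3/2 + 8*sqrt(2)*d^3 - 119*sqrt(2)*d^2/4 + 27*d^2 - 309*d/4 - 21*sqrt(2)*d/4 - 21/4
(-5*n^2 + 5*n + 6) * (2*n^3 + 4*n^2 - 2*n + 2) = -10*n^5 - 10*n^4 + 42*n^3 + 4*n^2 - 2*n + 12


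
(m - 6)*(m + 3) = m^2 - 3*m - 18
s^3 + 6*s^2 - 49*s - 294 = (s - 7)*(s + 6)*(s + 7)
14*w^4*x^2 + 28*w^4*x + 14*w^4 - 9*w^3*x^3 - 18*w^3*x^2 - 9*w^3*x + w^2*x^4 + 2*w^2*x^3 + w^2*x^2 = (-7*w + x)*(-2*w + x)*(w*x + w)^2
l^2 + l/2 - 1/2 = (l - 1/2)*(l + 1)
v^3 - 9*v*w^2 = v*(v - 3*w)*(v + 3*w)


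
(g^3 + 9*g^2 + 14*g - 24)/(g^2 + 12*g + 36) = (g^2 + 3*g - 4)/(g + 6)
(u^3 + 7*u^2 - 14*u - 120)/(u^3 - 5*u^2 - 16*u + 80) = (u^2 + 11*u + 30)/(u^2 - u - 20)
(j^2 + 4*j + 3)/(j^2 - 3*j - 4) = (j + 3)/(j - 4)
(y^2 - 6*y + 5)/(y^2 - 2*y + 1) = (y - 5)/(y - 1)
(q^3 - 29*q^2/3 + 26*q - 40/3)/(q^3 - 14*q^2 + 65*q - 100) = (q - 2/3)/(q - 5)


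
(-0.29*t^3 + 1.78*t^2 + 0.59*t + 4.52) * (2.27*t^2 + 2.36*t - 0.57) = -0.6583*t^5 + 3.3562*t^4 + 5.7054*t^3 + 10.6382*t^2 + 10.3309*t - 2.5764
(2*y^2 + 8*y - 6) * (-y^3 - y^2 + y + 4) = -2*y^5 - 10*y^4 + 22*y^2 + 26*y - 24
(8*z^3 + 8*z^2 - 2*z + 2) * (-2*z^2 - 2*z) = -16*z^5 - 32*z^4 - 12*z^3 - 4*z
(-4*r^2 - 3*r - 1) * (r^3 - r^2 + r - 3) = -4*r^5 + r^4 - 2*r^3 + 10*r^2 + 8*r + 3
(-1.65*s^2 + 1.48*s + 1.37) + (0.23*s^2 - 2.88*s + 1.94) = -1.42*s^2 - 1.4*s + 3.31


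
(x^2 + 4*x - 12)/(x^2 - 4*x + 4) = (x + 6)/(x - 2)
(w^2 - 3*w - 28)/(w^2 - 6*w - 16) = (-w^2 + 3*w + 28)/(-w^2 + 6*w + 16)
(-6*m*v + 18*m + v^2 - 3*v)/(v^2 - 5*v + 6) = (-6*m + v)/(v - 2)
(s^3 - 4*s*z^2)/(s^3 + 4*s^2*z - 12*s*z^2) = (s + 2*z)/(s + 6*z)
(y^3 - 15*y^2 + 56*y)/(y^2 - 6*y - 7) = y*(y - 8)/(y + 1)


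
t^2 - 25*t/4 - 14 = (t - 8)*(t + 7/4)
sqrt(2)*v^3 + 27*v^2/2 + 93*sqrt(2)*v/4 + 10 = (v + 5*sqrt(2)/2)*(v + 4*sqrt(2))*(sqrt(2)*v + 1/2)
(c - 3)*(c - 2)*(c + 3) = c^3 - 2*c^2 - 9*c + 18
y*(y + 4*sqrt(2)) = y^2 + 4*sqrt(2)*y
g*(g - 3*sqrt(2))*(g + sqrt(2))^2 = g^4 - sqrt(2)*g^3 - 10*g^2 - 6*sqrt(2)*g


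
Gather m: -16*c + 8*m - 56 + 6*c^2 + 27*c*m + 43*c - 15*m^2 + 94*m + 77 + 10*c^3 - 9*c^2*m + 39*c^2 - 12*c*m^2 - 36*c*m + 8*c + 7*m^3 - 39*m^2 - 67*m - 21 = 10*c^3 + 45*c^2 + 35*c + 7*m^3 + m^2*(-12*c - 54) + m*(-9*c^2 - 9*c + 35)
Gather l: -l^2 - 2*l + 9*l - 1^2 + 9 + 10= -l^2 + 7*l + 18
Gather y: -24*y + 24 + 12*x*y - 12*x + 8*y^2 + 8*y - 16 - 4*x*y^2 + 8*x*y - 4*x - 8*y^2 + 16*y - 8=-4*x*y^2 + 20*x*y - 16*x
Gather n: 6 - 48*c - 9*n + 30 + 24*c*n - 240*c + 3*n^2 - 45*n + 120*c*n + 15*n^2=-288*c + 18*n^2 + n*(144*c - 54) + 36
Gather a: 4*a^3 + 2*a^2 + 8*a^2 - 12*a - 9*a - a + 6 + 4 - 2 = 4*a^3 + 10*a^2 - 22*a + 8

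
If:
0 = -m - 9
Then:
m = -9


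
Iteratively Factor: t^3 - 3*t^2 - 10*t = (t + 2)*(t^2 - 5*t) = t*(t + 2)*(t - 5)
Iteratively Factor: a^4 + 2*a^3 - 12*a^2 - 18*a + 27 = (a + 3)*(a^3 - a^2 - 9*a + 9) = (a + 3)^2*(a^2 - 4*a + 3) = (a - 1)*(a + 3)^2*(a - 3)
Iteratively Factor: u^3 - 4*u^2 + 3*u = (u)*(u^2 - 4*u + 3) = u*(u - 1)*(u - 3)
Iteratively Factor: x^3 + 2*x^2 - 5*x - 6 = (x + 1)*(x^2 + x - 6) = (x - 2)*(x + 1)*(x + 3)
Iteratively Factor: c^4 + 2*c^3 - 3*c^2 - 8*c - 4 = (c + 2)*(c^3 - 3*c - 2) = (c - 2)*(c + 2)*(c^2 + 2*c + 1) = (c - 2)*(c + 1)*(c + 2)*(c + 1)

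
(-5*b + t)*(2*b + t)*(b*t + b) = -10*b^3*t - 10*b^3 - 3*b^2*t^2 - 3*b^2*t + b*t^3 + b*t^2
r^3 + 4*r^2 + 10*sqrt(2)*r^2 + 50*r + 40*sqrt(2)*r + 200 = (r + 4)*(r + 5*sqrt(2))^2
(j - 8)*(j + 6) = j^2 - 2*j - 48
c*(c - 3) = c^2 - 3*c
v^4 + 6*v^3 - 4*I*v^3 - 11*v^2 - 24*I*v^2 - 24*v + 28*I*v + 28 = (v - 1)*(v + 7)*(v - 2*I)^2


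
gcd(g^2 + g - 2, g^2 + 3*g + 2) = g + 2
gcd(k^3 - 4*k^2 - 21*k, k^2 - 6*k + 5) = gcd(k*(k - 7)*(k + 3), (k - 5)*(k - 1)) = 1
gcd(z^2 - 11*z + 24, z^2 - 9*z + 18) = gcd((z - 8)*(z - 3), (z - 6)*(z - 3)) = z - 3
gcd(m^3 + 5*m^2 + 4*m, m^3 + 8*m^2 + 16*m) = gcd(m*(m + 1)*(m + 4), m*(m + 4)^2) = m^2 + 4*m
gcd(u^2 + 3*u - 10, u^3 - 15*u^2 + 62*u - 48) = 1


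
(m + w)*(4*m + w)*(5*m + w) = 20*m^3 + 29*m^2*w + 10*m*w^2 + w^3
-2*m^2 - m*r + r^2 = (-2*m + r)*(m + r)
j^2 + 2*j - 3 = (j - 1)*(j + 3)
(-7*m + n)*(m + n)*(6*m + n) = -42*m^3 - 43*m^2*n + n^3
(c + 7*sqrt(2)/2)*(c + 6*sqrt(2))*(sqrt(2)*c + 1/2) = sqrt(2)*c^3 + 39*c^2/2 + 187*sqrt(2)*c/4 + 21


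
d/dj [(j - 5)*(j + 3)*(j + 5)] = 3*j^2 + 6*j - 25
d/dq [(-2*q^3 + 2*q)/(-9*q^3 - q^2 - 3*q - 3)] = 2*(q^4 + 24*q^3 + 10*q^2 - 3)/(81*q^6 + 18*q^5 + 55*q^4 + 60*q^3 + 15*q^2 + 18*q + 9)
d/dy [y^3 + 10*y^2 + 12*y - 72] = 3*y^2 + 20*y + 12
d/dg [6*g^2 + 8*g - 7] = 12*g + 8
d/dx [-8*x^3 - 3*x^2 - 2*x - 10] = -24*x^2 - 6*x - 2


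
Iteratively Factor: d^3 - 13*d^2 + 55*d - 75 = (d - 3)*(d^2 - 10*d + 25) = (d - 5)*(d - 3)*(d - 5)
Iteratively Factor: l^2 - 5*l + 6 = (l - 3)*(l - 2)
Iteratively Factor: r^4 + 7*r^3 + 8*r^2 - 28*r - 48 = (r - 2)*(r^3 + 9*r^2 + 26*r + 24) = (r - 2)*(r + 4)*(r^2 + 5*r + 6) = (r - 2)*(r + 2)*(r + 4)*(r + 3)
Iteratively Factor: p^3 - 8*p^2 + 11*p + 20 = (p + 1)*(p^2 - 9*p + 20) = (p - 5)*(p + 1)*(p - 4)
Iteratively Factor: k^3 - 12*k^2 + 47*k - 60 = (k - 4)*(k^2 - 8*k + 15) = (k - 4)*(k - 3)*(k - 5)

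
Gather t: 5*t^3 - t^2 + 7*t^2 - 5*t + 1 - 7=5*t^3 + 6*t^2 - 5*t - 6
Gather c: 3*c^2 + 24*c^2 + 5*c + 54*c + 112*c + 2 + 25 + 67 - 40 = 27*c^2 + 171*c + 54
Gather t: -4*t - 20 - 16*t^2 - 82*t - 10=-16*t^2 - 86*t - 30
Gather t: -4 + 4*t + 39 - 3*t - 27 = t + 8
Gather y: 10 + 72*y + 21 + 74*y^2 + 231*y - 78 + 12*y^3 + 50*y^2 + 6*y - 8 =12*y^3 + 124*y^2 + 309*y - 55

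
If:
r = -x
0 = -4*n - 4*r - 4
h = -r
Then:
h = x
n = x - 1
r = -x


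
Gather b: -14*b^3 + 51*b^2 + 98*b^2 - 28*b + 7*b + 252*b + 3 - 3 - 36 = -14*b^3 + 149*b^2 + 231*b - 36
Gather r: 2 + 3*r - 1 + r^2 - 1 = r^2 + 3*r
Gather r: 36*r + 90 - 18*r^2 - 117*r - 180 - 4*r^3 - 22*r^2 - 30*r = -4*r^3 - 40*r^2 - 111*r - 90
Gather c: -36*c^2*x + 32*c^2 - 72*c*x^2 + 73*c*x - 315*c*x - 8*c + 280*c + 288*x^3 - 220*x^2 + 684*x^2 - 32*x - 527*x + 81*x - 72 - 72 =c^2*(32 - 36*x) + c*(-72*x^2 - 242*x + 272) + 288*x^3 + 464*x^2 - 478*x - 144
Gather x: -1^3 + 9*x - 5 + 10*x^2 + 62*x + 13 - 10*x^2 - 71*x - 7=0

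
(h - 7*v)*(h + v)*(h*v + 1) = h^3*v - 6*h^2*v^2 + h^2 - 7*h*v^3 - 6*h*v - 7*v^2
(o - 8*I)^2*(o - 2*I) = o^3 - 18*I*o^2 - 96*o + 128*I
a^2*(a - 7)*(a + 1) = a^4 - 6*a^3 - 7*a^2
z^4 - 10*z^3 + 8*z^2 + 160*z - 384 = (z - 6)*(z - 4)^2*(z + 4)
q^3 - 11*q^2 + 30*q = q*(q - 6)*(q - 5)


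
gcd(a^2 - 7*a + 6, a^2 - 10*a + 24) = a - 6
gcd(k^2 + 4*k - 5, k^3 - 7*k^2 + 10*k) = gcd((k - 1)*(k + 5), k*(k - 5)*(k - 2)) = 1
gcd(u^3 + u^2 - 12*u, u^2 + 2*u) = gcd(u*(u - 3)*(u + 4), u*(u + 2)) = u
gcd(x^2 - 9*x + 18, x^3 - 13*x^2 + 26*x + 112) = 1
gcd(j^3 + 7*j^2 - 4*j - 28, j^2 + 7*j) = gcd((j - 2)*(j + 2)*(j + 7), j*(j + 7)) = j + 7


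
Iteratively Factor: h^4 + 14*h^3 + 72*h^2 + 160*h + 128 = (h + 4)*(h^3 + 10*h^2 + 32*h + 32) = (h + 2)*(h + 4)*(h^2 + 8*h + 16) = (h + 2)*(h + 4)^2*(h + 4)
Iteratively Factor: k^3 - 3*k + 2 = (k + 2)*(k^2 - 2*k + 1) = (k - 1)*(k + 2)*(k - 1)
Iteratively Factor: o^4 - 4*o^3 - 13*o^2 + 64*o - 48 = (o - 3)*(o^3 - o^2 - 16*o + 16) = (o - 4)*(o - 3)*(o^2 + 3*o - 4) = (o - 4)*(o - 3)*(o + 4)*(o - 1)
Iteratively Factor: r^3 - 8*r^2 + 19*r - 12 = (r - 1)*(r^2 - 7*r + 12) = (r - 3)*(r - 1)*(r - 4)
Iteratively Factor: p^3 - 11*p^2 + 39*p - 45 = (p - 3)*(p^2 - 8*p + 15) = (p - 3)^2*(p - 5)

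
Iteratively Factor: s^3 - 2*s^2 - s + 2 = (s - 2)*(s^2 - 1) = (s - 2)*(s + 1)*(s - 1)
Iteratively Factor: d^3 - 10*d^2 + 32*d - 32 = (d - 4)*(d^2 - 6*d + 8) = (d - 4)*(d - 2)*(d - 4)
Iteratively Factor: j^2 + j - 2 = (j + 2)*(j - 1)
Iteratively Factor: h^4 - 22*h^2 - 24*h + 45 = (h - 5)*(h^3 + 5*h^2 + 3*h - 9) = (h - 5)*(h - 1)*(h^2 + 6*h + 9) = (h - 5)*(h - 1)*(h + 3)*(h + 3)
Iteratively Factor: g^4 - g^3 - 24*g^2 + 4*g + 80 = (g + 4)*(g^3 - 5*g^2 - 4*g + 20) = (g - 5)*(g + 4)*(g^2 - 4) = (g - 5)*(g + 2)*(g + 4)*(g - 2)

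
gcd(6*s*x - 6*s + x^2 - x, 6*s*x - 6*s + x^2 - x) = 6*s*x - 6*s + x^2 - x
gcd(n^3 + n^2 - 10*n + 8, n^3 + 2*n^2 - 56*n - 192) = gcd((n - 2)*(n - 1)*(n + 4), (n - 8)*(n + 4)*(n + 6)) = n + 4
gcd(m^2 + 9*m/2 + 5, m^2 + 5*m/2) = m + 5/2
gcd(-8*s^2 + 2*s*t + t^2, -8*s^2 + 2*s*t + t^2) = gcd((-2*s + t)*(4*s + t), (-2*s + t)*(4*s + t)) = 8*s^2 - 2*s*t - t^2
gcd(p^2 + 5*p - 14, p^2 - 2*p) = p - 2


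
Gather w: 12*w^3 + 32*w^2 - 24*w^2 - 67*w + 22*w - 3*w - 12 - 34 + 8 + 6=12*w^3 + 8*w^2 - 48*w - 32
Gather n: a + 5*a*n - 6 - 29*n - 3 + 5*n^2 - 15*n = a + 5*n^2 + n*(5*a - 44) - 9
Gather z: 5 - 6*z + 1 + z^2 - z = z^2 - 7*z + 6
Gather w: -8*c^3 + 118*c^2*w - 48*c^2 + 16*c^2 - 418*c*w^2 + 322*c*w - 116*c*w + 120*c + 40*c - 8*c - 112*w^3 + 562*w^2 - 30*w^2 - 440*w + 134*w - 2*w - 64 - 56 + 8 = -8*c^3 - 32*c^2 + 152*c - 112*w^3 + w^2*(532 - 418*c) + w*(118*c^2 + 206*c - 308) - 112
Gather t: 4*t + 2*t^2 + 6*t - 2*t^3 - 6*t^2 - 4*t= -2*t^3 - 4*t^2 + 6*t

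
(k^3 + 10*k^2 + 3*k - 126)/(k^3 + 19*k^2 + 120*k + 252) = (k - 3)/(k + 6)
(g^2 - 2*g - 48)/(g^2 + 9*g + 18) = (g - 8)/(g + 3)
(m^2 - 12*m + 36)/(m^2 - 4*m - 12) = (m - 6)/(m + 2)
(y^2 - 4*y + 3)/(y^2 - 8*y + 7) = (y - 3)/(y - 7)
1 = 1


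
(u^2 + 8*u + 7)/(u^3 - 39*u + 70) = (u + 1)/(u^2 - 7*u + 10)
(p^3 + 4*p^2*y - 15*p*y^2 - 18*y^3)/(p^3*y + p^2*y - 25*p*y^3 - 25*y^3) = (p^3 + 4*p^2*y - 15*p*y^2 - 18*y^3)/(y*(p^3 + p^2 - 25*p*y^2 - 25*y^2))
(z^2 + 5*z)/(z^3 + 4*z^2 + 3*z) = (z + 5)/(z^2 + 4*z + 3)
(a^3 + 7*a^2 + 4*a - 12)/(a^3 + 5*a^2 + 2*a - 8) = (a + 6)/(a + 4)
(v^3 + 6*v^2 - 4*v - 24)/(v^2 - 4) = v + 6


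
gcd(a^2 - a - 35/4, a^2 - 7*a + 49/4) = a - 7/2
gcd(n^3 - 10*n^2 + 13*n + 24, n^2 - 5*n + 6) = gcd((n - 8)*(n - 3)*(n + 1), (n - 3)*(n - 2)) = n - 3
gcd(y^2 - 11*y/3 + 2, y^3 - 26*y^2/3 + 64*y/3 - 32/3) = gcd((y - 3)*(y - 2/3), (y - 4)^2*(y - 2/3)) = y - 2/3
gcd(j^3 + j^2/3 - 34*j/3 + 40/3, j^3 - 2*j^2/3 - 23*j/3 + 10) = j^2 - 11*j/3 + 10/3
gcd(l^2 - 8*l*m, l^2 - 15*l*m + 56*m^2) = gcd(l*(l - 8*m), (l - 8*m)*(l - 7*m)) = l - 8*m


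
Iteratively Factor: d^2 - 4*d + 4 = (d - 2)*(d - 2)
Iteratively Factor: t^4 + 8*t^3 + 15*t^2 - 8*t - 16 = (t + 1)*(t^3 + 7*t^2 + 8*t - 16) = (t + 1)*(t + 4)*(t^2 + 3*t - 4) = (t + 1)*(t + 4)^2*(t - 1)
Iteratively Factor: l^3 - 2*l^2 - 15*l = (l - 5)*(l^2 + 3*l) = l*(l - 5)*(l + 3)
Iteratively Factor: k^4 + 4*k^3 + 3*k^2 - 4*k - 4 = (k + 2)*(k^3 + 2*k^2 - k - 2) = (k + 1)*(k + 2)*(k^2 + k - 2) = (k + 1)*(k + 2)^2*(k - 1)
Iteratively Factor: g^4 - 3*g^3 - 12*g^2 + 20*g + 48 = (g + 2)*(g^3 - 5*g^2 - 2*g + 24) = (g - 3)*(g + 2)*(g^2 - 2*g - 8) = (g - 4)*(g - 3)*(g + 2)*(g + 2)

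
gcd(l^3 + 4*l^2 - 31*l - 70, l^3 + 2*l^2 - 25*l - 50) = l^2 - 3*l - 10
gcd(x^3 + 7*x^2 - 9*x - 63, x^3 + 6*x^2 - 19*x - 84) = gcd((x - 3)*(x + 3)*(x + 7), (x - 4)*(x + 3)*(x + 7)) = x^2 + 10*x + 21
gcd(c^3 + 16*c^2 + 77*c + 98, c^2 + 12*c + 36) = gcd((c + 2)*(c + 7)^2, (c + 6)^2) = 1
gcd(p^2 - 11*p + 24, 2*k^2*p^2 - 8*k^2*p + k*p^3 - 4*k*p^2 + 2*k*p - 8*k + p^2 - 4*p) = 1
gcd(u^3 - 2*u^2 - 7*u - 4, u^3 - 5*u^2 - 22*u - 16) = u + 1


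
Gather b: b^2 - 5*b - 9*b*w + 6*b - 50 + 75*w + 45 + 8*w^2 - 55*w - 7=b^2 + b*(1 - 9*w) + 8*w^2 + 20*w - 12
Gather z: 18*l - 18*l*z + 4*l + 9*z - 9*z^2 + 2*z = 22*l - 9*z^2 + z*(11 - 18*l)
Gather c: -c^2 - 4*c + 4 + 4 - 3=-c^2 - 4*c + 5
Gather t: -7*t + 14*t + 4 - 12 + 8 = 7*t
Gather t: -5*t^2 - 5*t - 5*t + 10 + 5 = -5*t^2 - 10*t + 15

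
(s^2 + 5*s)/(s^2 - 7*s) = (s + 5)/(s - 7)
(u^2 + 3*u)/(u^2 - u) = (u + 3)/(u - 1)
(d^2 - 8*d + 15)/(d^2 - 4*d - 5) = (d - 3)/(d + 1)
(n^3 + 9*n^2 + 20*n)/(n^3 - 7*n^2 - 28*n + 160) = n*(n + 4)/(n^2 - 12*n + 32)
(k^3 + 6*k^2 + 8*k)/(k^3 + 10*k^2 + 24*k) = (k + 2)/(k + 6)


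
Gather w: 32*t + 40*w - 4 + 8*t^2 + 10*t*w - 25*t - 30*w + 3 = 8*t^2 + 7*t + w*(10*t + 10) - 1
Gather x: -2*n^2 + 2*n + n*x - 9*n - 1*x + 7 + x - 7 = -2*n^2 + n*x - 7*n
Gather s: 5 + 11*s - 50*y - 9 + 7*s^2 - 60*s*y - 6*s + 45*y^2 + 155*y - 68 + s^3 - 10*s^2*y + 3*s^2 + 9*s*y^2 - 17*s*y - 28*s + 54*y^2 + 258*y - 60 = s^3 + s^2*(10 - 10*y) + s*(9*y^2 - 77*y - 23) + 99*y^2 + 363*y - 132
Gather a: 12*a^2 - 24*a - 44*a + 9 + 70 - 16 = 12*a^2 - 68*a + 63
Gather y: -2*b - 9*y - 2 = -2*b - 9*y - 2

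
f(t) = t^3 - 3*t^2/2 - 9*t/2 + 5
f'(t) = 3*t^2 - 3*t - 9/2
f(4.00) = 27.00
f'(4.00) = 31.50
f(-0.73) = 7.10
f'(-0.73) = -0.71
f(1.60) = -1.94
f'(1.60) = -1.62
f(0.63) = 1.82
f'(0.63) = -5.20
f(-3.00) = -22.00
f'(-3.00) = 31.50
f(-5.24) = -156.48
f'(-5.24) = 93.59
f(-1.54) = 4.72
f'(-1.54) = 7.23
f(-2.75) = -14.77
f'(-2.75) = 26.44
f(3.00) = 5.00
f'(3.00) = 13.50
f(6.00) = 140.00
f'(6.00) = 85.50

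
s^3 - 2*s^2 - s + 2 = (s - 2)*(s - 1)*(s + 1)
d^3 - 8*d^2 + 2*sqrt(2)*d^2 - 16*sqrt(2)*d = d*(d - 8)*(d + 2*sqrt(2))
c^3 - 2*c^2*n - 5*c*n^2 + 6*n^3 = (c - 3*n)*(c - n)*(c + 2*n)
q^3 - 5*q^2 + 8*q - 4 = (q - 2)^2*(q - 1)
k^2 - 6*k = k*(k - 6)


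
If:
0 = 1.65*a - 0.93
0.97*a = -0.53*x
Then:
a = 0.56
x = -1.03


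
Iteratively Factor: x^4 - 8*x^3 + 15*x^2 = (x - 3)*(x^3 - 5*x^2) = x*(x - 3)*(x^2 - 5*x) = x^2*(x - 3)*(x - 5)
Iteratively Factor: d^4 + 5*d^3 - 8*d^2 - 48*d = (d - 3)*(d^3 + 8*d^2 + 16*d) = (d - 3)*(d + 4)*(d^2 + 4*d) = (d - 3)*(d + 4)^2*(d)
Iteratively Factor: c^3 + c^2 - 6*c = (c - 2)*(c^2 + 3*c) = (c - 2)*(c + 3)*(c)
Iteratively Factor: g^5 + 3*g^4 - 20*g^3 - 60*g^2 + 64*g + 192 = (g - 2)*(g^4 + 5*g^3 - 10*g^2 - 80*g - 96) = (g - 2)*(g + 3)*(g^3 + 2*g^2 - 16*g - 32) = (g - 2)*(g + 3)*(g + 4)*(g^2 - 2*g - 8) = (g - 2)*(g + 2)*(g + 3)*(g + 4)*(g - 4)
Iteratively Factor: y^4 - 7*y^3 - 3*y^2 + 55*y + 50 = (y - 5)*(y^3 - 2*y^2 - 13*y - 10) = (y - 5)*(y + 2)*(y^2 - 4*y - 5) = (y - 5)*(y + 1)*(y + 2)*(y - 5)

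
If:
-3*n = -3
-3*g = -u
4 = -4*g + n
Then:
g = -3/4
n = 1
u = -9/4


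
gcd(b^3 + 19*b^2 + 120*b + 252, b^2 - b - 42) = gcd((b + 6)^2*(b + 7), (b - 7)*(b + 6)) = b + 6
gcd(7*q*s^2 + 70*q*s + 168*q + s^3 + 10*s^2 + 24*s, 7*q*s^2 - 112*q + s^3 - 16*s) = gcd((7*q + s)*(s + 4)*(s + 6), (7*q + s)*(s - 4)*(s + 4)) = 7*q*s + 28*q + s^2 + 4*s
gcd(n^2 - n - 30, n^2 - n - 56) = 1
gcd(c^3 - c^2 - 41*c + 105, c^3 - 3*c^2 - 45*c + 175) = c^2 + 2*c - 35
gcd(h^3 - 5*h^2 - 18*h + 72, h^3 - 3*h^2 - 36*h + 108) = h^2 - 9*h + 18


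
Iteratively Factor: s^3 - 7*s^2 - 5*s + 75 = (s + 3)*(s^2 - 10*s + 25) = (s - 5)*(s + 3)*(s - 5)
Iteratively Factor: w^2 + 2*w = (w)*(w + 2)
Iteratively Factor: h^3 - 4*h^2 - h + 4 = (h + 1)*(h^2 - 5*h + 4) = (h - 1)*(h + 1)*(h - 4)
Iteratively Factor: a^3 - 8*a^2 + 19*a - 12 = (a - 1)*(a^2 - 7*a + 12) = (a - 4)*(a - 1)*(a - 3)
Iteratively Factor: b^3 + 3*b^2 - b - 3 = (b + 3)*(b^2 - 1) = (b + 1)*(b + 3)*(b - 1)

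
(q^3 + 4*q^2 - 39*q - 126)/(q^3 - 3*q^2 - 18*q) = (q + 7)/q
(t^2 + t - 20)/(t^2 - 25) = (t - 4)/(t - 5)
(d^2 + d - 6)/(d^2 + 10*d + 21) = (d - 2)/(d + 7)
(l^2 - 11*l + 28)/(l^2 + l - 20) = (l - 7)/(l + 5)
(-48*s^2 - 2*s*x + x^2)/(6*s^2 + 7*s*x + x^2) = (-8*s + x)/(s + x)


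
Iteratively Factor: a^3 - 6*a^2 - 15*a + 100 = (a + 4)*(a^2 - 10*a + 25) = (a - 5)*(a + 4)*(a - 5)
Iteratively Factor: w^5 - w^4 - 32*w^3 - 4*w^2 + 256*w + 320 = (w - 5)*(w^4 + 4*w^3 - 12*w^2 - 64*w - 64) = (w - 5)*(w - 4)*(w^3 + 8*w^2 + 20*w + 16) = (w - 5)*(w - 4)*(w + 2)*(w^2 + 6*w + 8) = (w - 5)*(w - 4)*(w + 2)*(w + 4)*(w + 2)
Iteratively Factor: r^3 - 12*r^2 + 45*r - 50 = (r - 5)*(r^2 - 7*r + 10) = (r - 5)^2*(r - 2)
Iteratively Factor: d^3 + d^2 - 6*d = (d + 3)*(d^2 - 2*d) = d*(d + 3)*(d - 2)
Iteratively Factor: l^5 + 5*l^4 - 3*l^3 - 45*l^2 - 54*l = (l + 3)*(l^4 + 2*l^3 - 9*l^2 - 18*l) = (l + 2)*(l + 3)*(l^3 - 9*l) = (l + 2)*(l + 3)^2*(l^2 - 3*l) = (l - 3)*(l + 2)*(l + 3)^2*(l)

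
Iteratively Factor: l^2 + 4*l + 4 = (l + 2)*(l + 2)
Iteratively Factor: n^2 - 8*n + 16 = (n - 4)*(n - 4)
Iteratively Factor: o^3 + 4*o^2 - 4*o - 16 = (o - 2)*(o^2 + 6*o + 8) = (o - 2)*(o + 2)*(o + 4)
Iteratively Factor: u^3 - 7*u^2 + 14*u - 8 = (u - 4)*(u^2 - 3*u + 2) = (u - 4)*(u - 1)*(u - 2)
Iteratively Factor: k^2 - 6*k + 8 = (k - 4)*(k - 2)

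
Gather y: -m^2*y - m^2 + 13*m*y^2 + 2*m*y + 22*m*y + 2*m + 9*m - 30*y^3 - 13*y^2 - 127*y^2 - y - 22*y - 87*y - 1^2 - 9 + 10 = -m^2 + 11*m - 30*y^3 + y^2*(13*m - 140) + y*(-m^2 + 24*m - 110)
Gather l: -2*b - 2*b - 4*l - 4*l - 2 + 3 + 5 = -4*b - 8*l + 6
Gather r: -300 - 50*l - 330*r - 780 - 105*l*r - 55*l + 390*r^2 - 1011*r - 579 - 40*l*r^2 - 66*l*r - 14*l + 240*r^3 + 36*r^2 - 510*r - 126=-119*l + 240*r^3 + r^2*(426 - 40*l) + r*(-171*l - 1851) - 1785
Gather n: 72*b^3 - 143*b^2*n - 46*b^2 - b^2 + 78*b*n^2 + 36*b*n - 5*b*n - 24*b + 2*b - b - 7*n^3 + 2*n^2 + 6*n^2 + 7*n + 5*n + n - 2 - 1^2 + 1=72*b^3 - 47*b^2 - 23*b - 7*n^3 + n^2*(78*b + 8) + n*(-143*b^2 + 31*b + 13) - 2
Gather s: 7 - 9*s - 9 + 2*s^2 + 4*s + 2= 2*s^2 - 5*s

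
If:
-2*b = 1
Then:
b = -1/2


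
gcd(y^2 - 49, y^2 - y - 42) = y - 7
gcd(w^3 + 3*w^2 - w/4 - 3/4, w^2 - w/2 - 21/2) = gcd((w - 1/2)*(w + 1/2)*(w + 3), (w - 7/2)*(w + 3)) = w + 3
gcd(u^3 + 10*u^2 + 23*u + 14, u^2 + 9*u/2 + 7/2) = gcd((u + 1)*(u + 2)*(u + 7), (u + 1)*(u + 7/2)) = u + 1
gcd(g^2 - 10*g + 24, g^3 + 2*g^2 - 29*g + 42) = 1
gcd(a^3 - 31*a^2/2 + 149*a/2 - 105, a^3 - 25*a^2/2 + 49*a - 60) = a^2 - 17*a/2 + 15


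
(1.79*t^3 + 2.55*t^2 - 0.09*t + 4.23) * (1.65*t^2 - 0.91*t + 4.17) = 2.9535*t^5 + 2.5786*t^4 + 4.9953*t^3 + 17.6949*t^2 - 4.2246*t + 17.6391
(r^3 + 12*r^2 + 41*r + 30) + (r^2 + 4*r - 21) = r^3 + 13*r^2 + 45*r + 9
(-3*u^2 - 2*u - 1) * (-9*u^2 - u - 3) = 27*u^4 + 21*u^3 + 20*u^2 + 7*u + 3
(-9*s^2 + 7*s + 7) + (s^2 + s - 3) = -8*s^2 + 8*s + 4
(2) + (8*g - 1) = 8*g + 1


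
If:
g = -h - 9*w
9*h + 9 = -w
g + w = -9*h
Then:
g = 9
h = -9/10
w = -9/10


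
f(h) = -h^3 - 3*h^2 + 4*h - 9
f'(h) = -3*h^2 - 6*h + 4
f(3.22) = -60.61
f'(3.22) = -46.43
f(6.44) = -374.75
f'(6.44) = -159.06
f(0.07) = -8.74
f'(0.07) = 3.57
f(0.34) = -8.03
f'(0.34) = 1.61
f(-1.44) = -17.99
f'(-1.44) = 6.42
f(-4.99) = 20.59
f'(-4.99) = -40.76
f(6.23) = -342.32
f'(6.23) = -149.82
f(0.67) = -7.97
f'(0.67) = -1.37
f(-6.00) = 75.00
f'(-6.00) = -68.00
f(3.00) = -51.00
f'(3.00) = -41.00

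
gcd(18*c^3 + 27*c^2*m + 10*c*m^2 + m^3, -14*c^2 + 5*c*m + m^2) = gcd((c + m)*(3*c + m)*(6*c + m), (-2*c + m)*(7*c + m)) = 1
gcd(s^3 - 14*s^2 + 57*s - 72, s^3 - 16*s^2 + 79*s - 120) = s^2 - 11*s + 24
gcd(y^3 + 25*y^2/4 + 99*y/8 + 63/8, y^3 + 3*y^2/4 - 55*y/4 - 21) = y^2 + 19*y/4 + 21/4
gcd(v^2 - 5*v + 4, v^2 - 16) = v - 4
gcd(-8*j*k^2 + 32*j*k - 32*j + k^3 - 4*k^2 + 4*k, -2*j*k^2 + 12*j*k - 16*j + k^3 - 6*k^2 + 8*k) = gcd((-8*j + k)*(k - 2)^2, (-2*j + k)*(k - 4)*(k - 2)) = k - 2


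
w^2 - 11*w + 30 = (w - 6)*(w - 5)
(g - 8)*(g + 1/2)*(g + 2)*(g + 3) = g^4 - 5*g^3/2 - 71*g^2/2 - 65*g - 24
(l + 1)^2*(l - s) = l^3 - l^2*s + 2*l^2 - 2*l*s + l - s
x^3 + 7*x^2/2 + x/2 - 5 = (x - 1)*(x + 2)*(x + 5/2)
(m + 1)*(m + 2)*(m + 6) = m^3 + 9*m^2 + 20*m + 12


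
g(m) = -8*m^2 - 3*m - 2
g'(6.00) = -99.00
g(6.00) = -308.00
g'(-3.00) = 45.00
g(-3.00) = -65.00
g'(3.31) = -55.96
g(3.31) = -99.58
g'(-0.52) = 5.32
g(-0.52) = -2.60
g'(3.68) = -61.88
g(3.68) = -121.38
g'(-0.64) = 7.24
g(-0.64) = -3.36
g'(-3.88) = 59.08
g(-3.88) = -110.80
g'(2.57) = -44.12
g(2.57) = -62.55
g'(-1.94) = 28.04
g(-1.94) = -26.29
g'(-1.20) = 16.20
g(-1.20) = -9.92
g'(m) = -16*m - 3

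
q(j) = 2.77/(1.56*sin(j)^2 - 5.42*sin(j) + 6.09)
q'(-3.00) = -0.34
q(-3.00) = 0.40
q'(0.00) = 0.40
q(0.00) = 0.45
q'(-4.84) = 0.16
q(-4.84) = 1.23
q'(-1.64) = -0.01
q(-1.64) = 0.21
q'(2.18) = -0.62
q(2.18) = 1.03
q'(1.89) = -0.39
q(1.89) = 1.18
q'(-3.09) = -0.38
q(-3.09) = 0.43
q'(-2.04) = -0.07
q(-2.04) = 0.23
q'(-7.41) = 0.07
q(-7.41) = 0.23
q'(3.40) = -0.29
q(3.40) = 0.37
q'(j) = 2.77*(-3.12*sin(j)*cos(j) + 5.42*cos(j))/(1.56*sin(j)^2 - 5.42*sin(j) + 6.09)^2 = (15.0134 - 8.6424*sin(j))*cos(j)/(1.56*sin(j)^2 - 5.42*sin(j) + 6.09)^2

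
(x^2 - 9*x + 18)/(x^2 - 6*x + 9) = (x - 6)/(x - 3)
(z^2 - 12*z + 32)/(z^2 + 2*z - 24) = (z - 8)/(z + 6)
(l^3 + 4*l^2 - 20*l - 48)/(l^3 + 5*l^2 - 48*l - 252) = (l^2 - 2*l - 8)/(l^2 - l - 42)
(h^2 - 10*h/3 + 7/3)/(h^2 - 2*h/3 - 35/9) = 3*(h - 1)/(3*h + 5)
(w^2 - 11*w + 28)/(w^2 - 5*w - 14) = (w - 4)/(w + 2)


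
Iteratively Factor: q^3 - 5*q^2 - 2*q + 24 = (q + 2)*(q^2 - 7*q + 12) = (q - 4)*(q + 2)*(q - 3)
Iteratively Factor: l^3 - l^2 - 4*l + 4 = (l - 2)*(l^2 + l - 2) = (l - 2)*(l + 2)*(l - 1)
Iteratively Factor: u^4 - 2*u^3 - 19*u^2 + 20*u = (u - 5)*(u^3 + 3*u^2 - 4*u) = (u - 5)*(u - 1)*(u^2 + 4*u) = (u - 5)*(u - 1)*(u + 4)*(u)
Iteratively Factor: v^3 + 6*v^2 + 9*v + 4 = (v + 4)*(v^2 + 2*v + 1) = (v + 1)*(v + 4)*(v + 1)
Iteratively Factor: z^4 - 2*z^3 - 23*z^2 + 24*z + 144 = (z - 4)*(z^3 + 2*z^2 - 15*z - 36) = (z - 4)*(z + 3)*(z^2 - z - 12) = (z - 4)*(z + 3)^2*(z - 4)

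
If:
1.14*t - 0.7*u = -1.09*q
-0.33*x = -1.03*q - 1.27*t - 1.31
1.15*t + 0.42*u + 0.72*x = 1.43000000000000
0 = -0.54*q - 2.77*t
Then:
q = -0.71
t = 0.14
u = -0.88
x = 2.28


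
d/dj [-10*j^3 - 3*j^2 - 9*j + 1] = -30*j^2 - 6*j - 9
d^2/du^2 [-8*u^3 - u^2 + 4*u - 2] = -48*u - 2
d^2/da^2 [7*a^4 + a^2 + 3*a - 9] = 84*a^2 + 2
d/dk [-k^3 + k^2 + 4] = k*(2 - 3*k)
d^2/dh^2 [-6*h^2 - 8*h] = -12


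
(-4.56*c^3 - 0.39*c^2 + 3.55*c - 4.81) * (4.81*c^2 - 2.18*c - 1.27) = -21.9336*c^5 + 8.0649*c^4 + 23.7169*c^3 - 30.3798*c^2 + 5.9773*c + 6.1087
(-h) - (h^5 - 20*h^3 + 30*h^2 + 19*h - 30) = -h^5 + 20*h^3 - 30*h^2 - 20*h + 30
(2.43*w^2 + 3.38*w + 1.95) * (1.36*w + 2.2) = 3.3048*w^3 + 9.9428*w^2 + 10.088*w + 4.29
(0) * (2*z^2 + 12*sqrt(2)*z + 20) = 0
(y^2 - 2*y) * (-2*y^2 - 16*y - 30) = -2*y^4 - 12*y^3 + 2*y^2 + 60*y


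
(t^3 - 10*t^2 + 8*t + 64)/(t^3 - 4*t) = (t^2 - 12*t + 32)/(t*(t - 2))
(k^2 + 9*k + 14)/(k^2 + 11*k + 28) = (k + 2)/(k + 4)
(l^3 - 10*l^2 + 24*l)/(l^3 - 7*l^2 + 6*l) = (l - 4)/(l - 1)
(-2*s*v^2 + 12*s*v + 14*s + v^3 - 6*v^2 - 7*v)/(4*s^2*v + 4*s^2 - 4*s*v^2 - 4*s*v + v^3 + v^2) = (7 - v)/(2*s - v)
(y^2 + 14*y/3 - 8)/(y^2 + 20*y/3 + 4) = (3*y - 4)/(3*y + 2)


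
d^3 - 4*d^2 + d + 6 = (d - 3)*(d - 2)*(d + 1)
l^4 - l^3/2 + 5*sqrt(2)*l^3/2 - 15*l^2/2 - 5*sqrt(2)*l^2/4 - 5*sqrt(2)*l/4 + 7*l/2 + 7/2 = (l - 1)*(l + 1/2)*(l - sqrt(2))*(l + 7*sqrt(2)/2)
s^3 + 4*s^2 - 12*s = s*(s - 2)*(s + 6)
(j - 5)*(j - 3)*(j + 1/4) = j^3 - 31*j^2/4 + 13*j + 15/4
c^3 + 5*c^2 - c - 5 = (c - 1)*(c + 1)*(c + 5)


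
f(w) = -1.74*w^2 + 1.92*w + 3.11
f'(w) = 1.92 - 3.48*w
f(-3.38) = -23.26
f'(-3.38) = 13.68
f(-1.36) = -2.72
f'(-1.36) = 6.65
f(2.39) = -2.24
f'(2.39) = -6.40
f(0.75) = 3.57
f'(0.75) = -0.69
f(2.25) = -1.38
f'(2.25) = -5.91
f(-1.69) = -5.10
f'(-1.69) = 7.80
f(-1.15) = -1.40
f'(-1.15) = 5.92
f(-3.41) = -23.67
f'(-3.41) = 13.79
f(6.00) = -48.01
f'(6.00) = -18.96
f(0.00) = 3.11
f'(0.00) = 1.92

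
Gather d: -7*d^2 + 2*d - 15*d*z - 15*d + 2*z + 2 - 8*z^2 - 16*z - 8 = -7*d^2 + d*(-15*z - 13) - 8*z^2 - 14*z - 6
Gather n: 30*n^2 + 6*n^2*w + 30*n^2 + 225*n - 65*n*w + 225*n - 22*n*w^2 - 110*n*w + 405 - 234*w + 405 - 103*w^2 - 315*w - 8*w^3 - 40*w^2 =n^2*(6*w + 60) + n*(-22*w^2 - 175*w + 450) - 8*w^3 - 143*w^2 - 549*w + 810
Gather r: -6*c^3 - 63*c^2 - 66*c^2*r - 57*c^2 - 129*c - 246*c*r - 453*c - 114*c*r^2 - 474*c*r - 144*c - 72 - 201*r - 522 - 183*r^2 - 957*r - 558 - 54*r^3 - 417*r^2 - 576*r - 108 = -6*c^3 - 120*c^2 - 726*c - 54*r^3 + r^2*(-114*c - 600) + r*(-66*c^2 - 720*c - 1734) - 1260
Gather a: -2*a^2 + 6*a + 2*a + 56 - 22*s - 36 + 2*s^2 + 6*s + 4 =-2*a^2 + 8*a + 2*s^2 - 16*s + 24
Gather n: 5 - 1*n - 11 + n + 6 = 0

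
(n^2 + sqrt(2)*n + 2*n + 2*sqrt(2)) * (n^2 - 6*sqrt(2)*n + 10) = n^4 - 5*sqrt(2)*n^3 + 2*n^3 - 10*sqrt(2)*n^2 - 2*n^2 - 4*n + 10*sqrt(2)*n + 20*sqrt(2)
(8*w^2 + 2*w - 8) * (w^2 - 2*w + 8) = 8*w^4 - 14*w^3 + 52*w^2 + 32*w - 64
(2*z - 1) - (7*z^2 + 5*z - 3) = -7*z^2 - 3*z + 2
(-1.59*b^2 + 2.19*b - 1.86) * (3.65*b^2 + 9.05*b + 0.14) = -5.8035*b^4 - 6.396*b^3 + 12.8079*b^2 - 16.5264*b - 0.2604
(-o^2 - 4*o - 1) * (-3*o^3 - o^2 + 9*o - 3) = 3*o^5 + 13*o^4 - 2*o^3 - 32*o^2 + 3*o + 3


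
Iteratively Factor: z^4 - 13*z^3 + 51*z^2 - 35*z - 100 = (z - 4)*(z^3 - 9*z^2 + 15*z + 25) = (z - 5)*(z - 4)*(z^2 - 4*z - 5) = (z - 5)^2*(z - 4)*(z + 1)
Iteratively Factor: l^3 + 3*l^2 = (l + 3)*(l^2) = l*(l + 3)*(l)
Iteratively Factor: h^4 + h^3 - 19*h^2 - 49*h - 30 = (h + 1)*(h^3 - 19*h - 30) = (h + 1)*(h + 2)*(h^2 - 2*h - 15) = (h + 1)*(h + 2)*(h + 3)*(h - 5)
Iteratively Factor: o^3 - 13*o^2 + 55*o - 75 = (o - 5)*(o^2 - 8*o + 15) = (o - 5)*(o - 3)*(o - 5)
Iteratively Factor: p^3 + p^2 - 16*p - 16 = (p + 4)*(p^2 - 3*p - 4) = (p - 4)*(p + 4)*(p + 1)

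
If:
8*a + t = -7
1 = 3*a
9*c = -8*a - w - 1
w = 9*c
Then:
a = 1/3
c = -11/54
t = -29/3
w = -11/6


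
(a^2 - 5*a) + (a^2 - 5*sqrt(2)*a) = 2*a^2 - 5*sqrt(2)*a - 5*a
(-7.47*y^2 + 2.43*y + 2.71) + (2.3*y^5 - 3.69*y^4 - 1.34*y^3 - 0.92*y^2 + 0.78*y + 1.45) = 2.3*y^5 - 3.69*y^4 - 1.34*y^3 - 8.39*y^2 + 3.21*y + 4.16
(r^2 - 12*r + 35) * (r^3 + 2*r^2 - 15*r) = r^5 - 10*r^4 - 4*r^3 + 250*r^2 - 525*r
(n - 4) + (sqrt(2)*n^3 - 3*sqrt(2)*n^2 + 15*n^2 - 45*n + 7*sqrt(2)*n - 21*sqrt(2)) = sqrt(2)*n^3 - 3*sqrt(2)*n^2 + 15*n^2 - 44*n + 7*sqrt(2)*n - 21*sqrt(2) - 4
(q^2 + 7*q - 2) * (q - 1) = q^3 + 6*q^2 - 9*q + 2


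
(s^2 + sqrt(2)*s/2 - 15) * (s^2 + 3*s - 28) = s^4 + sqrt(2)*s^3/2 + 3*s^3 - 43*s^2 + 3*sqrt(2)*s^2/2 - 45*s - 14*sqrt(2)*s + 420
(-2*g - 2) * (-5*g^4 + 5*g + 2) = 10*g^5 + 10*g^4 - 10*g^2 - 14*g - 4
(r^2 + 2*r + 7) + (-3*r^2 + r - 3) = -2*r^2 + 3*r + 4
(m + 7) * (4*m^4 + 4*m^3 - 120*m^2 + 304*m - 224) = 4*m^5 + 32*m^4 - 92*m^3 - 536*m^2 + 1904*m - 1568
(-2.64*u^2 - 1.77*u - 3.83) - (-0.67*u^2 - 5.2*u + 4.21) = -1.97*u^2 + 3.43*u - 8.04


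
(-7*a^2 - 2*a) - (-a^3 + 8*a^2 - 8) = a^3 - 15*a^2 - 2*a + 8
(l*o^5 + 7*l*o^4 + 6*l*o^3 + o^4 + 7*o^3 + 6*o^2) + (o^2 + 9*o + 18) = l*o^5 + 7*l*o^4 + 6*l*o^3 + o^4 + 7*o^3 + 7*o^2 + 9*o + 18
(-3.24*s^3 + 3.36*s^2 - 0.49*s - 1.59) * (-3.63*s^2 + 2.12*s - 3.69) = 11.7612*s^5 - 19.0656*s^4 + 20.8575*s^3 - 7.6655*s^2 - 1.5627*s + 5.8671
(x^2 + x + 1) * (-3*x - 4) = -3*x^3 - 7*x^2 - 7*x - 4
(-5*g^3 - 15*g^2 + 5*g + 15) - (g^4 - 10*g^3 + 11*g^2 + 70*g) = -g^4 + 5*g^3 - 26*g^2 - 65*g + 15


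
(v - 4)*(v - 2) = v^2 - 6*v + 8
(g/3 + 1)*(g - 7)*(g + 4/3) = g^3/3 - 8*g^2/9 - 79*g/9 - 28/3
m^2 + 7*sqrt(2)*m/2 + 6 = (m + 3*sqrt(2)/2)*(m + 2*sqrt(2))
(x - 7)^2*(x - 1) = x^3 - 15*x^2 + 63*x - 49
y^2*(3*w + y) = 3*w*y^2 + y^3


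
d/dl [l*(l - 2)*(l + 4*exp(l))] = 4*l^2*exp(l) + 3*l^2 - 4*l - 8*exp(l)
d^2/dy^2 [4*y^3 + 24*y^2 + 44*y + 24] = 24*y + 48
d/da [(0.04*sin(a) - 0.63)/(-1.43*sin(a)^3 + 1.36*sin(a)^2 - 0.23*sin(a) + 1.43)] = (0.1144*sin(a)^3 - 2.7571*sin(a)^2 + 1.7136*sin(a) - 0.0877)*cos(a)/(2.0449*sin(a)^6 - 3.8896*sin(a)^5 + 2.5074*sin(a)^4 - 4.7154*sin(a)^3 + 3.9425*sin(a)^2 - 0.6578*sin(a) + 2.0449)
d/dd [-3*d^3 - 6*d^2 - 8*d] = -9*d^2 - 12*d - 8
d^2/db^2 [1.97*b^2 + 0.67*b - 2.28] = 3.94000000000000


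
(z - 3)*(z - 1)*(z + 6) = z^3 + 2*z^2 - 21*z + 18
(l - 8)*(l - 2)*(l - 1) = l^3 - 11*l^2 + 26*l - 16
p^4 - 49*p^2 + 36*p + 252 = (p - 6)*(p - 3)*(p + 2)*(p + 7)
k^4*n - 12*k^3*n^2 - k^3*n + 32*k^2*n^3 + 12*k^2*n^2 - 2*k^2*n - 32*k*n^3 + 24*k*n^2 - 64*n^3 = (k - 2)*(k - 8*n)*(k - 4*n)*(k*n + n)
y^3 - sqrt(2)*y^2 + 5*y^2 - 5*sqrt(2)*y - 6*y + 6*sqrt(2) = (y - 1)*(y + 6)*(y - sqrt(2))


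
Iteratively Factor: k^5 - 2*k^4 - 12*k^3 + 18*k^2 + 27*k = (k)*(k^4 - 2*k^3 - 12*k^2 + 18*k + 27) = k*(k + 3)*(k^3 - 5*k^2 + 3*k + 9) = k*(k - 3)*(k + 3)*(k^2 - 2*k - 3) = k*(k - 3)*(k + 1)*(k + 3)*(k - 3)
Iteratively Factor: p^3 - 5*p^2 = (p)*(p^2 - 5*p) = p*(p - 5)*(p)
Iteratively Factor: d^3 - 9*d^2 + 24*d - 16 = (d - 1)*(d^2 - 8*d + 16) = (d - 4)*(d - 1)*(d - 4)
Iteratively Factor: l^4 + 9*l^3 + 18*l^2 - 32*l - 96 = (l + 3)*(l^3 + 6*l^2 - 32) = (l + 3)*(l + 4)*(l^2 + 2*l - 8) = (l + 3)*(l + 4)^2*(l - 2)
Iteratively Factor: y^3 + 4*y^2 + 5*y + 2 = (y + 2)*(y^2 + 2*y + 1) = (y + 1)*(y + 2)*(y + 1)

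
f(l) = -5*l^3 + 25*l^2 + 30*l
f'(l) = -15*l^2 + 50*l + 30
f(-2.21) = 109.77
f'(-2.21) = -153.76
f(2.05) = 123.49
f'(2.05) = 69.46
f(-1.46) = 25.05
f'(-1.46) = -74.97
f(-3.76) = 506.43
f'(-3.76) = -370.06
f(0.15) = 5.05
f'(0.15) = 37.16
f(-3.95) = 579.71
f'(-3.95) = -401.54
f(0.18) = 6.18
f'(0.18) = 38.51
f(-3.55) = 432.26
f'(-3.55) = -336.54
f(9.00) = -1350.00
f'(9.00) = -735.00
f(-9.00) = 5400.00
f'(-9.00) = -1635.00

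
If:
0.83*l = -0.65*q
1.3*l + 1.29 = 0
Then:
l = -0.99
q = 1.27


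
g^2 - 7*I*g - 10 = (g - 5*I)*(g - 2*I)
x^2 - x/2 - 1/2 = (x - 1)*(x + 1/2)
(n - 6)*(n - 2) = n^2 - 8*n + 12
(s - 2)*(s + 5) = s^2 + 3*s - 10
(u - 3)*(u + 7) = u^2 + 4*u - 21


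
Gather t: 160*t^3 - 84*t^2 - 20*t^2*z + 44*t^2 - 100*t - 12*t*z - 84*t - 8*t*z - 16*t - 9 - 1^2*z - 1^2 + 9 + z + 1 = 160*t^3 + t^2*(-20*z - 40) + t*(-20*z - 200)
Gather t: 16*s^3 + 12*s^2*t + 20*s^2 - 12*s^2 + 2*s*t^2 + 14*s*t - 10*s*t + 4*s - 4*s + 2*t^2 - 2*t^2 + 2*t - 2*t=16*s^3 + 8*s^2 + 2*s*t^2 + t*(12*s^2 + 4*s)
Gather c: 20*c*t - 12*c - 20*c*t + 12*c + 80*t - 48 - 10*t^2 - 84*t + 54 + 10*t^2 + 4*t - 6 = 0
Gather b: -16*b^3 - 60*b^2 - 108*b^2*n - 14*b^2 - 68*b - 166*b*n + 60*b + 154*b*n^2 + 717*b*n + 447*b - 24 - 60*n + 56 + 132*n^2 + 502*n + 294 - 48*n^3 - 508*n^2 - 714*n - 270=-16*b^3 + b^2*(-108*n - 74) + b*(154*n^2 + 551*n + 439) - 48*n^3 - 376*n^2 - 272*n + 56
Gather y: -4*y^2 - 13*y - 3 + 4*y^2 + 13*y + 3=0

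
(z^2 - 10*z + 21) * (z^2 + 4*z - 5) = z^4 - 6*z^3 - 24*z^2 + 134*z - 105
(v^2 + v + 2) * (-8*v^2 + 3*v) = -8*v^4 - 5*v^3 - 13*v^2 + 6*v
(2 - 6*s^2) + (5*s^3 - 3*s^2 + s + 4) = 5*s^3 - 9*s^2 + s + 6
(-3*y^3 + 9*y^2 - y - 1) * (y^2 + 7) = -3*y^5 + 9*y^4 - 22*y^3 + 62*y^2 - 7*y - 7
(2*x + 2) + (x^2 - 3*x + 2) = x^2 - x + 4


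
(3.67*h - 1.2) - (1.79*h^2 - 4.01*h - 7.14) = -1.79*h^2 + 7.68*h + 5.94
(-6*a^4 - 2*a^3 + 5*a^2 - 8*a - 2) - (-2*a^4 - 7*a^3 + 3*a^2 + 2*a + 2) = -4*a^4 + 5*a^3 + 2*a^2 - 10*a - 4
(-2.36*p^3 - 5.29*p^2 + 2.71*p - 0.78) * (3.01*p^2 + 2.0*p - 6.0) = -7.1036*p^5 - 20.6429*p^4 + 11.7371*p^3 + 34.8122*p^2 - 17.82*p + 4.68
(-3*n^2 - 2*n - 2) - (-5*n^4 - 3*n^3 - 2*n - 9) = 5*n^4 + 3*n^3 - 3*n^2 + 7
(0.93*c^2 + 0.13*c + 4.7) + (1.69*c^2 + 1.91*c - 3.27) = 2.62*c^2 + 2.04*c + 1.43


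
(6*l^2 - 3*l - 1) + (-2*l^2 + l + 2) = 4*l^2 - 2*l + 1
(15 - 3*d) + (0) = 15 - 3*d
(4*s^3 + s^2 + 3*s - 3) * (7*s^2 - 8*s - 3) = 28*s^5 - 25*s^4 + s^3 - 48*s^2 + 15*s + 9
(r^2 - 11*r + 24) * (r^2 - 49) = r^4 - 11*r^3 - 25*r^2 + 539*r - 1176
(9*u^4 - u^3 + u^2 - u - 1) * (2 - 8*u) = -72*u^5 + 26*u^4 - 10*u^3 + 10*u^2 + 6*u - 2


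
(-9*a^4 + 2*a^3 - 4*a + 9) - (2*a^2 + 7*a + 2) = -9*a^4 + 2*a^3 - 2*a^2 - 11*a + 7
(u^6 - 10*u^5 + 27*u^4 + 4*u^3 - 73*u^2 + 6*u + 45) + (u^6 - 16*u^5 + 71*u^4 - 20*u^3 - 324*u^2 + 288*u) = 2*u^6 - 26*u^5 + 98*u^4 - 16*u^3 - 397*u^2 + 294*u + 45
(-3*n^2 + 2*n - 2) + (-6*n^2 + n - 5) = -9*n^2 + 3*n - 7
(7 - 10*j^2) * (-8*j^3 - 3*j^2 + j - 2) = 80*j^5 + 30*j^4 - 66*j^3 - j^2 + 7*j - 14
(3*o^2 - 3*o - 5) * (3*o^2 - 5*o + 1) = 9*o^4 - 24*o^3 + 3*o^2 + 22*o - 5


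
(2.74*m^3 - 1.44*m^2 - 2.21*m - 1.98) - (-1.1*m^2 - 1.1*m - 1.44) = 2.74*m^3 - 0.34*m^2 - 1.11*m - 0.54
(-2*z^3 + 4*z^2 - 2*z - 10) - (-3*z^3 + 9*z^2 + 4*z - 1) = z^3 - 5*z^2 - 6*z - 9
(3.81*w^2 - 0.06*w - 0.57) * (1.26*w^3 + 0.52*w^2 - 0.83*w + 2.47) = 4.8006*w^5 + 1.9056*w^4 - 3.9117*w^3 + 9.1641*w^2 + 0.3249*w - 1.4079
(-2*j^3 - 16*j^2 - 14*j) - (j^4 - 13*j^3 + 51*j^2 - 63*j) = -j^4 + 11*j^3 - 67*j^2 + 49*j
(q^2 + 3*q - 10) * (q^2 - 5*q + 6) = q^4 - 2*q^3 - 19*q^2 + 68*q - 60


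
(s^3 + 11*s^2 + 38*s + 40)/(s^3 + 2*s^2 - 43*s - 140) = (s + 2)/(s - 7)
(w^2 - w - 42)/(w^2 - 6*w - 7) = (w + 6)/(w + 1)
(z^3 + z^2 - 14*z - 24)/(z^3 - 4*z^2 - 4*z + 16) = (z + 3)/(z - 2)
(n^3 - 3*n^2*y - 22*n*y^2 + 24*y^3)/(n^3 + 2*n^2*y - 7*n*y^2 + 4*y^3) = (-n + 6*y)/(-n + y)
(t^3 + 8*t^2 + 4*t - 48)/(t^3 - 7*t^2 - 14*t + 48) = (t^2 + 10*t + 24)/(t^2 - 5*t - 24)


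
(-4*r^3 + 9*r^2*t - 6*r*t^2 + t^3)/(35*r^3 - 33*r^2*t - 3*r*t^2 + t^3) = (-4*r^2 + 5*r*t - t^2)/(35*r^2 + 2*r*t - t^2)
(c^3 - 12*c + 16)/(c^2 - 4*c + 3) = (c^3 - 12*c + 16)/(c^2 - 4*c + 3)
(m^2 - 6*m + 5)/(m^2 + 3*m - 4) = (m - 5)/(m + 4)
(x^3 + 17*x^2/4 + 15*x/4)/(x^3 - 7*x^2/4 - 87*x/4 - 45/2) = x/(x - 6)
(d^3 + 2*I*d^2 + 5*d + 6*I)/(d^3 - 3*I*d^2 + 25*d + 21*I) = (d - 2*I)/(d - 7*I)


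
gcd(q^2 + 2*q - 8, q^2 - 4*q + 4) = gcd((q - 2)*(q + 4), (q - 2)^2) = q - 2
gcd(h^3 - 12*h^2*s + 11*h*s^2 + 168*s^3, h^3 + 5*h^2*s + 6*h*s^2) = h + 3*s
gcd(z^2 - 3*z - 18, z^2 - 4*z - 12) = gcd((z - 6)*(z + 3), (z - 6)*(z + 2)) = z - 6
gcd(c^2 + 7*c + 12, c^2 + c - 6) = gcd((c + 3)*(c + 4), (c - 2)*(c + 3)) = c + 3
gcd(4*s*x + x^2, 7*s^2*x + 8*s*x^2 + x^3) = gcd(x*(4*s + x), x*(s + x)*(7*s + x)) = x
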